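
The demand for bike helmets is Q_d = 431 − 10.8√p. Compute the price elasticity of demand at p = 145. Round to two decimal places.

-0.22

At p = 145, Q_d = 300.9508.
dQ_d/dp = −10.8/(2√p) = −10.8/(2·12.0416).
Point elasticity E = (dQ_d/dp)·(p/Q_d) = -0.4484 × 145/300.9508 ≈ -0.22.
|E| < 1, so demand is inelastic at this price.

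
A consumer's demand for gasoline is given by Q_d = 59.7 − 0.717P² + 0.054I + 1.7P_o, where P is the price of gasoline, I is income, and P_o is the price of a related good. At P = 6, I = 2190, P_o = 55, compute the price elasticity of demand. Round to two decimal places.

Substituting, Q_d = 59.7 − 0.717(6)² + 0.054(2190) + 1.7(55) = 59.7 − 25.812 + 118.26 + 93.5 = 245.648.
∂Q_d/∂P = −2·0.717·P = -8.604, so E_p = -8.604·(6/245.648) ≈ -0.21.
|E_p| < 1: demand is inelastic.

-0.21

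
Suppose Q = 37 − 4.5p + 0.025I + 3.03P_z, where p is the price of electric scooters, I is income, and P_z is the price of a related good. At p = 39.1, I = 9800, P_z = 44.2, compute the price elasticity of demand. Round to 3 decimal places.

-0.733

Substituting, Q = 37 − 4.5(39.1) + 0.025(9800) + 3.03(44.2) = 37 − 175.95 + 245 + 133.926 = 239.976.
∂Q/∂p = −4.5, so E_p = (−4.5)·(39.1/239.976) ≈ -0.733.
|E_p| < 1: demand is inelastic.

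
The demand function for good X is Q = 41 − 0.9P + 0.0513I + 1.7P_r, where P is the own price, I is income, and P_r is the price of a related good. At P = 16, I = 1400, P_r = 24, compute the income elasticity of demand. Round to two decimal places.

0.52

Substituting, Q = 41 − 0.9(16) + 0.0513(1400) + 1.7(24) = 41 − 14.4 + 71.82 + 40.8 = 139.22.
∂Q/∂I = +0.0513, so E_I = 0.0513·(1400/139.22) ≈ 0.52.
E_I ∈ (0,1): normal good (necessity).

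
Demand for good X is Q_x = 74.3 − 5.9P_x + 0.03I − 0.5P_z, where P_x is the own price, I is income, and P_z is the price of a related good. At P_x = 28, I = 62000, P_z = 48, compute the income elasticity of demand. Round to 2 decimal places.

1.07

Q_x = 74.3 − 5.9(28) + 0.03(62000) − 0.5(48) = 74.3 − 165.2 + 1860 − 24 = 1745.1.
∂Q_x/∂I = +0.03, so E_I = 0.03·(62000/1745.1) ≈ 1.07.
E_I > 1: normal good (luxury).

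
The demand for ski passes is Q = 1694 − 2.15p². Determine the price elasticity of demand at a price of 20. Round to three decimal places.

-2.062

At p = 20, Q = 834.
dQ/dp = −2·2.15·p = −86.
Point elasticity E = (dQ/dp)·(p/Q) = -86 × 20/834 ≈ -2.062.
|E| > 1, so demand is elastic at this price.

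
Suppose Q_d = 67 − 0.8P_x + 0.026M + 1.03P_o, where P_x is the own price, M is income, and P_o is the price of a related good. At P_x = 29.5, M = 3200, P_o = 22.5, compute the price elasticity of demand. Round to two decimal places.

Evaluating quantity at (P_x, M, P_o) gives Q_d = 67 − 0.8(29.5) + 0.026(3200) + 1.03(22.5) = 67 − 23.6 + 83.2 + 23.175 = 149.775.
∂Q_d/∂P_x = −0.8, so E_p = (−0.8)·(29.5/149.775) ≈ -0.16.
|E_p| < 1: demand is inelastic.

-0.16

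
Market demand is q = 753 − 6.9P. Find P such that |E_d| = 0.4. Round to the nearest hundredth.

Set −bP/(a − bP) = −0.4 ⇒ bP = 0.4(a − bP) ⇒ bP(1+0.4) = 0.4·a.
P = 0.4·753/(6.9·1.4) ≈ 31.18.

31.18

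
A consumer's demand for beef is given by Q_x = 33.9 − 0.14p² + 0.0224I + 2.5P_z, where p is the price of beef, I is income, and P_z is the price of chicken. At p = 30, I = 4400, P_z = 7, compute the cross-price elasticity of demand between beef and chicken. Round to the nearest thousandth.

First evaluate Q_x: 33.9 − 0.14(30)² + 0.0224(4400) + 2.5(7) = 33.9 − 126 + 98.56 + 17.5 = 23.96.
∂Q_x/∂P_z = +2.5, so E_xy = 2.5·(7/23.96) ≈ 0.730.
E_xy > 0: the goods are substitutes.

0.730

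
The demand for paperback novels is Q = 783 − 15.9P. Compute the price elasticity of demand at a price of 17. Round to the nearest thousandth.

At P = 17, Q = 512.7.
dQ/dP = −15.9.
Point elasticity E = (dQ/dP)·(P/Q) = -15.9 × 17/512.7 ≈ -0.527.
|E| < 1, so demand is inelastic at this price.

-0.527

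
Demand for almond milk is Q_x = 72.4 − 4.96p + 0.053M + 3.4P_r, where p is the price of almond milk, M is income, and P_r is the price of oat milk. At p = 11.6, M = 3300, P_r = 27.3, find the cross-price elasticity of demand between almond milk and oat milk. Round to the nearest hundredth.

0.33

At the given point, Q_x = 72.4 − 4.96(11.6) + 0.053(3300) + 3.4(27.3) = 72.4 − 57.536 + 174.9 + 92.82 = 282.584.
∂Q_x/∂P_r = +3.4, so E_xy = 3.4·(27.3/282.584) ≈ 0.33.
E_xy > 0: the goods are substitutes.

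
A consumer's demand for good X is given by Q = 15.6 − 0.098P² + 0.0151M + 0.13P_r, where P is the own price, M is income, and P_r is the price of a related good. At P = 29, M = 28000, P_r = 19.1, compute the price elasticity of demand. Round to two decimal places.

Evaluating quantity at (P, M, P_r) gives Q = 15.6 − 0.098(29)² + 0.0151(28000) + 0.13(19.1) = 15.6 − 82.418 + 422.8 + 2.483 = 358.465.
∂Q/∂P = −2·0.098·P = -5.684, so E_p = -5.684·(29/358.465) ≈ -0.46.
|E_p| < 1: demand is inelastic.

-0.46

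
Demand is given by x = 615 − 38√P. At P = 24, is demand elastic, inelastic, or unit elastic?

inelastic

At P = 24, x = 428.8388.
dx/dP = −38/(2√P) = −38/(2·4.899).
Point elasticity E = (dx/dP)·(P/x) = -3.8784 × 24/428.8388 ≈ -0.217.
|E| ≈ 0.217 < 1, so demand is inelastic.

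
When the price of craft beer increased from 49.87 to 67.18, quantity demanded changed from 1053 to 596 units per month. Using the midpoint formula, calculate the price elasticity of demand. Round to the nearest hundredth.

%ΔQ = (596 − 1053)/[(1053 + 596)/2] = -457/824.5 ≈ -0.5543.
%ΔP = (67.18 − 49.87)/[(49.87 + 67.18)/2] = 17.31/58.525 ≈ 0.2958.
Arc elasticity E = %ΔQ/%ΔP ≈ -0.5543/0.2958 ≈ -1.87.
|E| > 1: demand is elastic over this range.

-1.87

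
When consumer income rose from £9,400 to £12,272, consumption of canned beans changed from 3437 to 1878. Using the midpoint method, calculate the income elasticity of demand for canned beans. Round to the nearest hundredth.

-2.21

%ΔQ = (1878 − 3437)/[(3437+1878)/2] = -1559/2657.5 ≈ -0.5866.
%ΔM = (12,272 − 9,400)/[(9,400+12,272)/2] = 2872/10836 ≈ 0.2650.
E_I = %ΔQ/%ΔM ≈ -2.21.
E_I < 0: inferior good.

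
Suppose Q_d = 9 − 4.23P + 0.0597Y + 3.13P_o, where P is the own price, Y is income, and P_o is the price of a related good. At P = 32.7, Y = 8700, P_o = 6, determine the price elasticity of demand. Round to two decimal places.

Evaluating quantity at (P, Y, P_o) gives Q_d = 9 − 4.23(32.7) + 0.0597(8700) + 3.13(6) = 9 − 138.321 + 519.39 + 18.78 = 408.849.
∂Q_d/∂P = −4.23, so E_p = (−4.23)·(32.7/408.849) ≈ -0.34.
|E_p| < 1: demand is inelastic.

-0.34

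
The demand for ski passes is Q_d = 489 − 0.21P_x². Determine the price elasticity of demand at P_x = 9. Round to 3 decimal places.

At P_x = 9, Q_d = 471.99.
dQ_d/dP_x = −2·0.21·P_x = −3.78.
Point elasticity E = (dQ_d/dP_x)·(P_x/Q_d) = -3.78 × 9/471.99 ≈ -0.072.
|E| < 1, so demand is inelastic at this price.

-0.072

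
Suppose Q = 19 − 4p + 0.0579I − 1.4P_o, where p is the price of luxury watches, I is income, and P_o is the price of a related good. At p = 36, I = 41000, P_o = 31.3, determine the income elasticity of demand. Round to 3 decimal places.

First evaluate Q: 19 − 4(36) + 0.0579(41000) − 1.4(31.3) = 19 − 144 + 2373.9 − 43.82 = 2205.08.
∂Q/∂I = +0.0579, so E_I = 0.0579·(41000/2205.08) ≈ 1.077.
E_I > 1: normal good (luxury).

1.077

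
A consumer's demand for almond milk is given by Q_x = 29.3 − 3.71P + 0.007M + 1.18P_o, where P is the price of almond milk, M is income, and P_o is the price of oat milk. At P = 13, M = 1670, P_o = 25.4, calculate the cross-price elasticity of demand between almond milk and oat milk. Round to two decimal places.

1.32

Evaluating quantity at (P, M, P_o) gives Q_x = 29.3 − 3.71(13) + 0.007(1670) + 1.18(25.4) = 29.3 − 48.23 + 11.69 + 29.972 = 22.732.
∂Q_x/∂P_o = +1.18, so E_xy = 1.18·(25.4/22.732) ≈ 1.32.
E_xy > 0: the goods are substitutes.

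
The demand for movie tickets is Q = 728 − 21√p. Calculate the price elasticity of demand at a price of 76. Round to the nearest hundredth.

-0.17

At p = 76, Q = 544.9262.
dQ/dp = −21/(2√p) = −21/(2·8.7178).
Point elasticity E = (dQ/dp)·(p/Q) = -1.2044 × 76/544.9262 ≈ -0.17.
|E| < 1, so demand is inelastic at this price.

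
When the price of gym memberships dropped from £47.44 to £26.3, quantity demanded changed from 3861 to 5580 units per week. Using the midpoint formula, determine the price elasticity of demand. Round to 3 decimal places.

-0.635

%Δq = (5580 − 3861)/[(3861 + 5580)/2] = 1719/4720.5 ≈ 0.3642.
%ΔP = (26.3 − 47.44)/[(47.44 + 26.3)/2] = -21.14/36.87 ≈ -0.5734.
Arc elasticity E = %Δq/%ΔP ≈ 0.3642/-0.5734 ≈ -0.635.
|E| < 1: demand is inelastic over this range.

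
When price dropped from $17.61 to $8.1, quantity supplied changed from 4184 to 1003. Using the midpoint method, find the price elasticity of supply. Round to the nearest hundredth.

1.66

%Δq = (1003 − 4184)/[(4184 + 1003)/2] = -3181/2593.5 ≈ -1.2265.
%ΔP = (8.1 − 17.61)/[(17.61 + 8.1)/2] = -9.51/12.855 ≈ -0.7398.
Arc elasticity E = %Δq/%ΔP ≈ -1.2265/-0.7398 ≈ 1.66.
|E| > 1: supply is elastic over this range.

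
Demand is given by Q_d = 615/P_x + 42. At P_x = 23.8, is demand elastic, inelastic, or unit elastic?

At P_x = 23.8, Q_d = 67.8403.
dQ_d/dP_x = −615/P_x² = −1.0857.
Point elasticity E = (dQ_d/dP_x)·(P_x/Q_d) = -1.0857 × 23.8/67.8403 ≈ -0.381.
|E| ≈ 0.381 < 1, so demand is inelastic.

inelastic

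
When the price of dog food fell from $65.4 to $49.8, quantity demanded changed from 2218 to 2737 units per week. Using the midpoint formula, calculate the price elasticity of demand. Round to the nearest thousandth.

-0.773

%Δq = (2737 − 2218)/[(2218 + 2737)/2] = 519/2477.5 ≈ 0.2095.
%Δp = (49.8 − 65.4)/[(65.4 + 49.8)/2] = -15.6/57.6 ≈ -0.2708.
Arc elasticity E = %Δq/%Δp ≈ 0.2095/-0.2708 ≈ -0.773.
|E| < 1: demand is inelastic over this range.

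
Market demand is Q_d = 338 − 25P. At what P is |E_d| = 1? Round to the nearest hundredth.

6.76

For linear demand Q_d = a − bP, E = −bP/(a − bP). |E| = 1 ⇒ bP = a − bP ⇒ P = a/(2b).
P = 338/(2·25) = 6.76.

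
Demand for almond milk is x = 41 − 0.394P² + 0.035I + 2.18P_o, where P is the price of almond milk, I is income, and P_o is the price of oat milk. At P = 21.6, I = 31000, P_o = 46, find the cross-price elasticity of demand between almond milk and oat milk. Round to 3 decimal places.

0.096

Evaluating quantity at (P, I, P_o) gives x = 41 − 0.394(21.6)² + 0.035(31000) + 2.18(46) = 41 − 183.8246 + 1085 + 100.28 = 1042.4554.
∂x/∂P_o = +2.18, so E_xy = 2.18·(46/1042.4554) ≈ 0.096.
E_xy > 0: the goods are substitutes.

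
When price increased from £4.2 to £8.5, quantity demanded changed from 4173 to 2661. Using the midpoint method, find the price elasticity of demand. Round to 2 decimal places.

%Δq = (2661 − 4173)/[(4173 + 2661)/2] = -1512/3417 ≈ -0.4425.
%ΔP = (8.5 − 4.2)/[(4.2 + 8.5)/2] = 4.3/6.35 ≈ 0.6772.
Arc elasticity E = %Δq/%ΔP ≈ -0.4425/0.6772 ≈ -0.65.
|E| < 1: demand is inelastic over this range.

-0.65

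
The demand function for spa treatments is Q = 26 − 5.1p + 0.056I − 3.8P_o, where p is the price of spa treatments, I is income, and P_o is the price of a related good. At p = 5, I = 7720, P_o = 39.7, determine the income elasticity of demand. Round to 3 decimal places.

1.533

First evaluate Q: 26 − 5.1(5) + 0.056(7720) − 3.8(39.7) = 26 − 25.5 + 432.32 − 150.86 = 281.96.
∂Q/∂I = +0.056, so E_I = 0.056·(7720/281.96) ≈ 1.533.
E_I > 1: normal good (luxury).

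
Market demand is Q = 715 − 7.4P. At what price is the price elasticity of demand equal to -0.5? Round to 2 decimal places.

Set −bP/(a − bP) = −0.5 ⇒ bP = 0.5(a − bP) ⇒ bP(1+0.5) = 0.5·a.
P = 0.5·715/(7.4·1.5) ≈ 32.21.

32.21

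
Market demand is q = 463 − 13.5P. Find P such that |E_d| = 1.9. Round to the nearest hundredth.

Set −bP/(a − bP) = −1.9 ⇒ bP = 1.9(a − bP) ⇒ bP(1+1.9) = 1.9·a.
P = 1.9·463/(13.5·2.9) ≈ 22.47.

22.47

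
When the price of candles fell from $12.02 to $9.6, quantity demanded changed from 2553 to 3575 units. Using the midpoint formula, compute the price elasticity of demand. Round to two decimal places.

%ΔQ = (3575 − 2553)/[(2553 + 3575)/2] = 1022/3064 ≈ 0.3336.
%ΔP = (9.6 − 12.02)/[(12.02 + 9.6)/2] = -2.42/10.81 ≈ -0.2239.
Arc elasticity E = %ΔQ/%ΔP ≈ 0.3336/-0.2239 ≈ -1.49.
|E| > 1: demand is elastic over this range.

-1.49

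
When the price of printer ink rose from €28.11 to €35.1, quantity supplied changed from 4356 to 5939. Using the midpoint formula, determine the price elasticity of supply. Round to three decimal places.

%Δq = (5939 − 4356)/[(4356 + 5939)/2] = 1583/5147.5 ≈ 0.3075.
%ΔP = (35.1 − 28.11)/[(28.11 + 35.1)/2] = 6.99/31.605 ≈ 0.2212.
Arc elasticity E = %Δq/%ΔP ≈ 0.3075/0.2212 ≈ 1.390.
|E| > 1: supply is elastic over this range.

1.390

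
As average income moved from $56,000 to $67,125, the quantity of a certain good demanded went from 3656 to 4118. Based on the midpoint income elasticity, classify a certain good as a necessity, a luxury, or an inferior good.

%ΔQ = (4118 − 3656)/[(3656+4118)/2] = 462/3887 ≈ 0.1189.
%ΔM = (67,125 − 56,000)/[(56,000+67,125)/2] = 11125/61562.5 ≈ 0.1807.
E_I = %ΔQ/%ΔM ≈ 0.658.
E_I ∈ (0,1): normal good (necessity).

necessity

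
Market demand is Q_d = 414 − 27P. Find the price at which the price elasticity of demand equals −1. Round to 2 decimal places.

For linear demand Q_d = a − bP, E = −bP/(a − bP). |E| = 1 ⇒ bP = a − bP ⇒ P = a/(2b).
P = 414/(2·27) ≈ 7.67.

7.67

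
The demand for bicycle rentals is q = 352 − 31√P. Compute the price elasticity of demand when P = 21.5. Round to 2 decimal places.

At P = 21.5, q = 208.2589.
dq/dP = −31/(2√P) = −31/(2·4.6368).
Point elasticity E = (dq/dP)·(P/q) = -3.3428 × 21.5/208.2589 ≈ -0.35.
|E| < 1, so demand is inelastic at this price.

-0.35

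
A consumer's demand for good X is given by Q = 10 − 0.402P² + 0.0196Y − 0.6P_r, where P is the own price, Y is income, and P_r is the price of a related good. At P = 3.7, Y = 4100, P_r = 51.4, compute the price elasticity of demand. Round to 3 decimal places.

-0.204

Evaluating quantity at (P, Y, P_r) gives Q = 10 − 0.402(3.7)² + 0.0196(4100) − 0.6(51.4) = 10 − 5.5034 + 80.36 − 30.84 = 54.0166.
∂Q/∂P = −2·0.402·P = -2.9748, so E_p = -2.9748·(3.7/54.0166) ≈ -0.204.
|E_p| < 1: demand is inelastic.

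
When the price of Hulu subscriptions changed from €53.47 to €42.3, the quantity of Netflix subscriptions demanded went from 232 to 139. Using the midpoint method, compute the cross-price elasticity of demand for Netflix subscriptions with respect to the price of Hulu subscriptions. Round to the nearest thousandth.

2.149

%ΔQ_x = (139 − 232)/[(232+139)/2] = -93/185.5 ≈ -0.5013.
%ΔP_y = (42.3 − 53.47)/[(53.47+42.3)/2] ≈ -0.2333.
E_xy = -0.5013/-0.2333 ≈ 2.149.
E_xy > 0, so Netflix subscriptions and Hulu subscriptions are substitutes.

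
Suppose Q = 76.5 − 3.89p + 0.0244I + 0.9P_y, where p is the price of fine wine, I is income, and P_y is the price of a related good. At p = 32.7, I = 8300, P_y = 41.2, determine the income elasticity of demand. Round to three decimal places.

1.072

Substituting, Q = 76.5 − 3.89(32.7) + 0.0244(8300) + 0.9(41.2) = 76.5 − 127.203 + 202.52 + 37.08 = 188.897.
∂Q/∂I = +0.0244, so E_I = 0.0244·(8300/188.897) ≈ 1.072.
E_I > 1: normal good (luxury).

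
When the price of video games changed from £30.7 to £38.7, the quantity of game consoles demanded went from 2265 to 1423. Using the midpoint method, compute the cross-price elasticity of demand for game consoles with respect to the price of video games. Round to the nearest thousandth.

-1.981

%ΔQ_x = (1423 − 2265)/[(2265+1423)/2] = -842/1844 ≈ -0.4566.
%ΔP_y = (38.7 − 30.7)/[(30.7+38.7)/2] ≈ 0.2305.
E_xy = -0.4566/0.2305 ≈ -1.981.
E_xy < 0, so game consoles and video games are complements.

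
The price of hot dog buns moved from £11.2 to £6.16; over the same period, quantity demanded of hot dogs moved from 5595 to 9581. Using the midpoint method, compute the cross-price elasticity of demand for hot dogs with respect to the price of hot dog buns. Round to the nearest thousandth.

%ΔQ_x = (9581 − 5595)/[(5595+9581)/2] = 3986/7588 ≈ 0.5253.
%ΔP_y = (6.16 − 11.2)/[(11.2+6.16)/2] ≈ -0.5806.
E_xy = 0.5253/-0.5806 ≈ -0.905.
E_xy < 0, so hot dogs and hot dog buns are complements.

-0.905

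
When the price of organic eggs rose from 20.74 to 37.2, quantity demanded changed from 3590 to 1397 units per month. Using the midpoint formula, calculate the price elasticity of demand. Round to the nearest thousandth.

-1.548

%Δq = (1397 − 3590)/[(3590 + 1397)/2] = -2193/2493.5 ≈ -0.8795.
%Δp = (37.2 − 20.74)/[(20.74 + 37.2)/2] = 16.46/28.97 ≈ 0.5682.
Arc elasticity E = %Δq/%Δp ≈ -0.8795/0.5682 ≈ -1.548.
|E| > 1: demand is elastic over this range.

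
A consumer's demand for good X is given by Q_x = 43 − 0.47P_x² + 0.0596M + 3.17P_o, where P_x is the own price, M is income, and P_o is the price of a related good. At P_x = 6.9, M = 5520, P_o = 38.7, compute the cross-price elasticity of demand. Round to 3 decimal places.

At the given point, Q_x = 43 − 0.47(6.9)² + 0.0596(5520) + 3.17(38.7) = 43 − 22.3767 + 328.992 + 122.679 = 472.2943.
∂Q_x/∂P_o = +3.17, so E_xy = 3.17·(38.7/472.2943) ≈ 0.260.
E_xy > 0: the goods are substitutes.

0.260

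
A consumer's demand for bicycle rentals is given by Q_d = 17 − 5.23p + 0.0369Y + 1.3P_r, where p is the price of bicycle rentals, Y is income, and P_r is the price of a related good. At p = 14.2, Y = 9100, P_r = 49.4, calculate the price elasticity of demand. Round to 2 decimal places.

-0.22

Substituting, Q_d = 17 − 5.23(14.2) + 0.0369(9100) + 1.3(49.4) = 17 − 74.266 + 335.79 + 64.22 = 342.744.
∂Q_d/∂p = −5.23, so E_p = (−5.23)·(14.2/342.744) ≈ -0.22.
|E_p| < 1: demand is inelastic.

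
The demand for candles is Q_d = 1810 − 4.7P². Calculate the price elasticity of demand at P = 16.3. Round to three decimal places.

-4.450

At P = 16.3, Q_d = 561.257.
dQ_d/dP = −2·4.7·P = −153.22.
Point elasticity E = (dQ_d/dP)·(P/Q_d) = -153.22 × 16.3/561.257 ≈ -4.450.
|E| > 1, so demand is elastic at this price.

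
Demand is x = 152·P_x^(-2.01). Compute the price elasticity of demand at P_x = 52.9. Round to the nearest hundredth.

-2.01

For a Cobb–Douglas (constant-elasticity) form x = A·P_x^α·…, the elasticity with respect to P_x equals the exponent α at every point.
Here the exponent on P_x is -2.01, so the price elasticity of demand is -2.01.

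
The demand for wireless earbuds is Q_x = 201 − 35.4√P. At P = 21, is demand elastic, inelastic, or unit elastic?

At P = 21, Q_x = 38.7768.
dQ_x/dP = −35.4/(2√P) = −35.4/(2·4.5826).
Point elasticity E = (dQ_x/dP)·(P/Q_x) = -3.8625 × 21/38.7768 ≈ -2.092.
|E| ≈ 2.092 > 1, so demand is elastic.

elastic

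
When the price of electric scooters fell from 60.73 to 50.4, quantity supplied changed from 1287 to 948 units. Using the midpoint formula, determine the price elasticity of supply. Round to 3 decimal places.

%Δq = (948 − 1287)/[(1287 + 948)/2] = -339/1117.5 ≈ -0.3034.
%Δp = (50.4 − 60.73)/[(60.73 + 50.4)/2] = -10.33/55.565 ≈ -0.1859.
Arc elasticity E = %Δq/%Δp ≈ -0.3034/-0.1859 ≈ 1.632.
|E| > 1: supply is elastic over this range.

1.632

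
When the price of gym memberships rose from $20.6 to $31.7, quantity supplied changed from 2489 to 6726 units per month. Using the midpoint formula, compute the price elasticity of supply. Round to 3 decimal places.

2.166

%ΔQ = (6726 − 2489)/[(2489 + 6726)/2] = 4237/4607.5 ≈ 0.9196.
%ΔP = (31.7 − 20.6)/[(20.6 + 31.7)/2] = 11.1/26.15 ≈ 0.4245.
Arc elasticity E = %ΔQ/%ΔP ≈ 0.9196/0.4245 ≈ 2.166.
|E| > 1: supply is elastic over this range.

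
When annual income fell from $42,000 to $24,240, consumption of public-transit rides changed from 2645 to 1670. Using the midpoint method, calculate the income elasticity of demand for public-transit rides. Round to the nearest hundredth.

0.84

%ΔQ = (1670 − 2645)/[(2645+1670)/2] = -975/2157.5 ≈ -0.4519.
%ΔY = (24,240 − 42,000)/[(42,000+24,240)/2] = -17760/33120 ≈ -0.5362.
E_I = %ΔQ/%ΔY ≈ 0.84.
E_I ∈ (0,1): normal good (necessity).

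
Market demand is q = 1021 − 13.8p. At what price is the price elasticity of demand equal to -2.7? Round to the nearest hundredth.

Set −bp/(a − bp) = −2.7 ⇒ bp = 2.7(a − bp) ⇒ bp(1+2.7) = 2.7·a.
p = 2.7·1021/(13.8·3.7) ≈ 53.99.

53.99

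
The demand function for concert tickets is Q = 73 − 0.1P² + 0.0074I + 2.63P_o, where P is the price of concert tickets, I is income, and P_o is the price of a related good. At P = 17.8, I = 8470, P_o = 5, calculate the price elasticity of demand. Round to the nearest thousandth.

-0.541

Evaluating quantity at (P, I, P_o) gives Q = 73 − 0.1(17.8)² + 0.0074(8470) + 2.63(5) = 73 − 31.684 + 62.678 + 13.15 = 117.144.
∂Q/∂P = −2·0.1·P = -3.56, so E_p = -3.56·(17.8/117.144) ≈ -0.541.
|E_p| < 1: demand is inelastic.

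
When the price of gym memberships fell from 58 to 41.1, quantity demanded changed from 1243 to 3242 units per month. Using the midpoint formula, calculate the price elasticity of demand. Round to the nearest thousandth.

%Δq = (3242 − 1243)/[(1243 + 3242)/2] = 1999/2242.5 ≈ 0.8914.
%ΔP = (41.1 − 58)/[(58 + 41.1)/2] = -16.9/49.55 ≈ -0.3411.
Arc elasticity E = %Δq/%ΔP ≈ 0.8914/-0.3411 ≈ -2.614.
|E| > 1: demand is elastic over this range.

-2.614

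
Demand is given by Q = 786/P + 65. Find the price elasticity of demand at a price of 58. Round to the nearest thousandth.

-0.173

At P = 58, Q = 78.5517.
dQ/dP = −786/P² = −0.2337.
Point elasticity E = (dQ/dP)·(P/Q) = -0.2337 × 58/78.5517 ≈ -0.173.
|E| < 1, so demand is inelastic at this price.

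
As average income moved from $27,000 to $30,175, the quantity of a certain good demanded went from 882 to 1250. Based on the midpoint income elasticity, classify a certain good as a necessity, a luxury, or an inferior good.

%ΔQ = (1250 − 882)/[(882+1250)/2] = 368/1066 ≈ 0.3452.
%ΔI = (30,175 − 27,000)/[(27,000+30,175)/2] = 3175/28587.5 ≈ 0.1111.
E_I = %ΔQ/%ΔI ≈ 3.108.
E_I > 1: normal good (luxury).

luxury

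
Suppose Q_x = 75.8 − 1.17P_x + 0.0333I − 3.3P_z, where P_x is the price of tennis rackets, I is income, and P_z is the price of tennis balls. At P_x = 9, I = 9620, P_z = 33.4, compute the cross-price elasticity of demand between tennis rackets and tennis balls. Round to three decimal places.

Substituting, Q_x = 75.8 − 1.17(9) + 0.0333(9620) − 3.3(33.4) = 75.8 − 10.53 + 320.346 − 110.22 = 275.396.
∂Q_x/∂P_z = −3.3, so E_xy = -3.3·(33.4/275.396) ≈ -0.400.
E_xy < 0: the goods are complements.

-0.400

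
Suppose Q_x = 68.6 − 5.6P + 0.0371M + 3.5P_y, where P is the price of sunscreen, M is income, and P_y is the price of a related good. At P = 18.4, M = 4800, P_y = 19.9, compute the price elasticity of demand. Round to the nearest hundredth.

-0.48

At the given point, Q_x = 68.6 − 5.6(18.4) + 0.0371(4800) + 3.5(19.9) = 68.6 − 103.04 + 178.08 + 69.65 = 213.29.
∂Q_x/∂P = −5.6, so E_p = (−5.6)·(18.4/213.29) ≈ -0.48.
|E_p| < 1: demand is inelastic.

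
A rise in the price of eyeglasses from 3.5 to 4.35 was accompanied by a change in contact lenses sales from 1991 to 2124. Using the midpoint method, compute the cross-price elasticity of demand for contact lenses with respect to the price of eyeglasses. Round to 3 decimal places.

%ΔQ_x = (2124 − 1991)/[(1991+2124)/2] = 133/2057.5 ≈ 0.0646.
%ΔP_y = (4.35 − 3.5)/[(3.5+4.35)/2] ≈ 0.2166.
E_xy = 0.0646/0.2166 ≈ 0.298.
E_xy > 0, so contact lenses and eyeglasses are substitutes.

0.298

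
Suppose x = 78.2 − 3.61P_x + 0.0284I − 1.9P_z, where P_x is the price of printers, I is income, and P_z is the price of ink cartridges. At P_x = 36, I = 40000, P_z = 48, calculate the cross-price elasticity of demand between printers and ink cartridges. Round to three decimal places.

-0.092

x = 78.2 − 3.61(36) + 0.0284(40000) − 1.9(48) = 78.2 − 129.96 + 1136 − 91.2 = 993.04.
∂x/∂P_z = −1.9, so E_xy = -1.9·(48/993.04) ≈ -0.092.
E_xy < 0: the goods are complements.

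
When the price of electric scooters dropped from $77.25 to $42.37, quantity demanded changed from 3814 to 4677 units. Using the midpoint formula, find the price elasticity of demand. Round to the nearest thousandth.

-0.349

%ΔQ = (4677 − 3814)/[(3814 + 4677)/2] = 863/4245.5 ≈ 0.2033.
%ΔP = (42.37 − 77.25)/[(77.25 + 42.37)/2] = -34.88/59.81 ≈ -0.5832.
Arc elasticity E = %ΔQ/%ΔP ≈ 0.2033/-0.5832 ≈ -0.349.
|E| < 1: demand is inelastic over this range.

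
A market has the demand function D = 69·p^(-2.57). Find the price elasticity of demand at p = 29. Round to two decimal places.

For a Cobb–Douglas (constant-elasticity) form D = A·p^α·…, the elasticity with respect to p equals the exponent α at every point.
Here the exponent on p is -2.57, so the price elasticity of demand is -2.57.

-2.57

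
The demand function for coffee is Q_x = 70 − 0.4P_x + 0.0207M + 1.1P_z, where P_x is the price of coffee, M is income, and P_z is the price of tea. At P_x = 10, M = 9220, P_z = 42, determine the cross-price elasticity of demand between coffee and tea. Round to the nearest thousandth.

0.152

Substituting, Q_x = 70 − 0.4(10) + 0.0207(9220) + 1.1(42) = 70 − 4 + 190.854 + 46.2 = 303.054.
∂Q_x/∂P_z = +1.1, so E_xy = 1.1·(42/303.054) ≈ 0.152.
E_xy > 0: the goods are substitutes.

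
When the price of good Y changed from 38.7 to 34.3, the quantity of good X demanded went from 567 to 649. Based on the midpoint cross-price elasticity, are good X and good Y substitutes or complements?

complements

%ΔQ_x = (649 − 567)/[(567+649)/2] = 82/608 ≈ 0.1349.
%ΔP_y = (34.3 − 38.7)/[(38.7+34.3)/2] ≈ -0.1205.
E_xy = 0.1349/-0.1205 ≈ -1.119.
E_xy < 0, so the goods are complements.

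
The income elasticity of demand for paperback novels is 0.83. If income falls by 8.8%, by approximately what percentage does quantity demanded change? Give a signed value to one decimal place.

%ΔQ ≈ E × %ΔI = (0.83) × (-8.8%) ≈ -7.3%.

-7.3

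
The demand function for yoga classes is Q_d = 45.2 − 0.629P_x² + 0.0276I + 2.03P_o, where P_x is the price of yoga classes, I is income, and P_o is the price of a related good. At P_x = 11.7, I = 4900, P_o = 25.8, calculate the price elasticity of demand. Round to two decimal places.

-1.17

First evaluate Q_d: 45.2 − 0.629(11.7)² + 0.0276(4900) + 2.03(25.8) = 45.2 − 86.1038 + 135.24 + 52.374 = 146.7102.
∂Q_d/∂P_x = −2·0.629·P_x = -14.7186, so E_p = -14.7186·(11.7/146.7102) ≈ -1.17.
|E_p| > 1: demand is elastic.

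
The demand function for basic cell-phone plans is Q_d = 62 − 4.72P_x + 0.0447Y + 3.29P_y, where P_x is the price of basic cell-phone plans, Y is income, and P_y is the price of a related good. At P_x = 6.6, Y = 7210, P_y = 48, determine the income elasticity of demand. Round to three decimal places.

Substituting, Q_d = 62 − 4.72(6.6) + 0.0447(7210) + 3.29(48) = 62 − 31.152 + 322.287 + 157.92 = 511.055.
∂Q_d/∂Y = +0.0447, so E_I = 0.0447·(7210/511.055) ≈ 0.631.
E_I ∈ (0,1): normal good (necessity).

0.631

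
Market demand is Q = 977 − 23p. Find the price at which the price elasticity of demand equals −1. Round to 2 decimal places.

21.24

For linear demand Q = a − bp, E = −bp/(a − bp). |E| = 1 ⇒ bp = a − bp ⇒ p = a/(2b).
p = 977/(2·23) ≈ 21.24.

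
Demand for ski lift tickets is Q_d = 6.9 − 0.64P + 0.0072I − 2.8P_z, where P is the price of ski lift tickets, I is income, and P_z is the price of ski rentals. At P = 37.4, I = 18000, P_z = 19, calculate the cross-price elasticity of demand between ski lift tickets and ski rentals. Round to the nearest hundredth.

-0.90

Evaluating quantity at (P, I, P_z) gives Q_d = 6.9 − 0.64(37.4) + 0.0072(18000) − 2.8(19) = 6.9 − 23.936 + 129.6 − 53.2 = 59.364.
∂Q_d/∂P_z = −2.8, so E_xy = -2.8·(19/59.364) ≈ -0.90.
E_xy < 0: the goods are complements.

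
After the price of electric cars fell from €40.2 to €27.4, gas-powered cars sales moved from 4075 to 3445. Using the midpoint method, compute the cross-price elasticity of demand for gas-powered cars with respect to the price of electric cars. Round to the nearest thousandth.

0.442

%ΔQ_x = (3445 − 4075)/[(4075+3445)/2] = -630/3760 ≈ -0.1676.
%ΔP_y = (27.4 − 40.2)/[(40.2+27.4)/2] ≈ -0.3787.
E_xy = -0.1676/-0.3787 ≈ 0.442.
E_xy > 0, so gas-powered cars and electric cars are substitutes.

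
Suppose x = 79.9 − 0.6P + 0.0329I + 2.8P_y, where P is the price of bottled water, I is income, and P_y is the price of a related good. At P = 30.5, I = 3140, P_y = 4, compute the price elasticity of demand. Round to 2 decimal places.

-0.10

Substituting, x = 79.9 − 0.6(30.5) + 0.0329(3140) + 2.8(4) = 79.9 − 18.3 + 103.306 + 11.2 = 176.106.
∂x/∂P = −0.6, so E_p = (−0.6)·(30.5/176.106) ≈ -0.10.
|E_p| < 1: demand is inelastic.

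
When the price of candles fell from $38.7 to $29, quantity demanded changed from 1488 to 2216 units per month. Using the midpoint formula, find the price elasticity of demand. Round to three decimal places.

%ΔQ = (2216 − 1488)/[(1488 + 2216)/2] = 728/1852 ≈ 0.3931.
%Δp = (29 − 38.7)/[(38.7 + 29)/2] = -9.7/33.85 ≈ -0.2866.
Arc elasticity E = %ΔQ/%Δp ≈ 0.3931/-0.2866 ≈ -1.372.
|E| > 1: demand is elastic over this range.

-1.372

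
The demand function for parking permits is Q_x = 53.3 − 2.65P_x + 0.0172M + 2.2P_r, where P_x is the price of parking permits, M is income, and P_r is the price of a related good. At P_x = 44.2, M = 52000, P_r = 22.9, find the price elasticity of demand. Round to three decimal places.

-0.133

Q_x = 53.3 − 2.65(44.2) + 0.0172(52000) + 2.2(22.9) = 53.3 − 117.13 + 894.4 + 50.38 = 880.95.
∂Q_x/∂P_x = −2.65, so E_p = (−2.65)·(44.2/880.95) ≈ -0.133.
|E_p| < 1: demand is inelastic.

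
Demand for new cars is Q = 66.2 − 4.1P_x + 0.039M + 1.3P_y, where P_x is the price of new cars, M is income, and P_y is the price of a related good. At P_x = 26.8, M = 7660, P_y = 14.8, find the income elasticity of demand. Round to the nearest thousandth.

At the given point, Q = 66.2 − 4.1(26.8) + 0.039(7660) + 1.3(14.8) = 66.2 − 109.88 + 298.74 + 19.24 = 274.3.
∂Q/∂M = +0.039, so E_I = 0.039·(7660/274.3) ≈ 1.089.
E_I > 1: normal good (luxury).

1.089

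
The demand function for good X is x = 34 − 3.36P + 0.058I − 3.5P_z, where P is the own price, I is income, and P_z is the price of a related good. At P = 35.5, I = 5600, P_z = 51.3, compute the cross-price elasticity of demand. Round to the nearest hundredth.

-2.99

Evaluating quantity at (P, I, P_z) gives x = 34 − 3.36(35.5) + 0.058(5600) − 3.5(51.3) = 34 − 119.28 + 324.8 − 179.55 = 59.97.
∂x/∂P_z = −3.5, so E_xy = -3.5·(51.3/59.97) ≈ -2.99.
E_xy < 0: the goods are complements.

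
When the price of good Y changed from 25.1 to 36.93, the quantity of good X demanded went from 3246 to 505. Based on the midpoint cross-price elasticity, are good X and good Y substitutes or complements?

%ΔQ_x = (505 − 3246)/[(3246+505)/2] = -2741/1875.5 ≈ -1.4615.
%ΔP_y = (36.93 − 25.1)/[(25.1+36.93)/2] ≈ 0.3814.
E_xy = -1.4615/0.3814 ≈ -3.832.
E_xy < 0, so the goods are complements.

complements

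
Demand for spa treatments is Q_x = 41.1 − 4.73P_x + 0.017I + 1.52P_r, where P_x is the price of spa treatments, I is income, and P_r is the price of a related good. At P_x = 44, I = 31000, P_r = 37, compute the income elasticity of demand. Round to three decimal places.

At the given point, Q_x = 41.1 − 4.73(44) + 0.017(31000) + 1.52(37) = 41.1 − 208.12 + 527 + 56.24 = 416.22.
∂Q_x/∂I = +0.017, so E_I = 0.017·(31000/416.22) ≈ 1.266.
E_I > 1: normal good (luxury).

1.266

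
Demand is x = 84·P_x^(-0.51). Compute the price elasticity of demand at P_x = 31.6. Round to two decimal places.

-0.51

For a Cobb–Douglas (constant-elasticity) form x = A·P_x^α·…, the elasticity with respect to P_x equals the exponent α at every point.
Here the exponent on P_x is -0.51, so the price elasticity of demand is -0.51.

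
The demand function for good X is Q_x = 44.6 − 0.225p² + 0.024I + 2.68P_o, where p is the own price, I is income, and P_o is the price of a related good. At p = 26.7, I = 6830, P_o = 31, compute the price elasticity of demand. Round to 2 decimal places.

-2.45

At the given point, Q_x = 44.6 − 0.225(26.7)² + 0.024(6830) + 2.68(31) = 44.6 − 160.4003 + 163.92 + 83.08 = 131.1998.
∂Q_x/∂p = −2·0.225·p = -12.015, so E_p = -12.015·(26.7/131.1998) ≈ -2.45.
|E_p| > 1: demand is elastic.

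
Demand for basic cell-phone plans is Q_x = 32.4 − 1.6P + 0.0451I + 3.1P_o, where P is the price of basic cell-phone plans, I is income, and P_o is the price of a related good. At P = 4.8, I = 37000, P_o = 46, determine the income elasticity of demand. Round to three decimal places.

Q_x = 32.4 − 1.6(4.8) + 0.0451(37000) + 3.1(46) = 32.4 − 7.68 + 1668.7 + 142.6 = 1836.02.
∂Q_x/∂I = +0.0451, so E_I = 0.0451·(37000/1836.02) ≈ 0.909.
E_I ∈ (0,1): normal good (necessity).

0.909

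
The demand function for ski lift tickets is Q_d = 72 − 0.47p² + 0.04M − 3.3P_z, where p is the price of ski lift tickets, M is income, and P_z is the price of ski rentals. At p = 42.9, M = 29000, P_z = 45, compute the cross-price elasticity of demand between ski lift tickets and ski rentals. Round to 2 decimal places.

-0.68

First evaluate Q_d: 72 − 0.47(42.9)² + 0.04(29000) − 3.3(45) = 72 − 864.9927 + 1160 − 148.5 = 218.5073.
∂Q_d/∂P_z = −3.3, so E_xy = -3.3·(45/218.5073) ≈ -0.68.
E_xy < 0: the goods are complements.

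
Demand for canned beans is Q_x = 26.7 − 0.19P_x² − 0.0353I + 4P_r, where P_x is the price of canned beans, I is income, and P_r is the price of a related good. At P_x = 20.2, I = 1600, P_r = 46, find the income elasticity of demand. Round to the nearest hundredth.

-0.74

At the given point, Q_x = 26.7 − 0.19(20.2)² − 0.0353(1600) + 4(46) = 26.7 − 77.5276 − 56.48 + 184 = 76.6924.
∂Q_x/∂I = −0.0353, so E_I = -0.0353·(1600/76.6924) ≈ -0.74.
E_I < 0: inferior good.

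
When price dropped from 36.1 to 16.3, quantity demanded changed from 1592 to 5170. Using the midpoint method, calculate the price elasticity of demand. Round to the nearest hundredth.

%Δq = (5170 − 1592)/[(1592 + 5170)/2] = 3578/3381 ≈ 1.0583.
%Δp = (16.3 − 36.1)/[(36.1 + 16.3)/2] = -19.8/26.2 ≈ -0.7557.
Arc elasticity E = %Δq/%Δp ≈ 1.0583/-0.7557 ≈ -1.40.
|E| > 1: demand is elastic over this range.

-1.40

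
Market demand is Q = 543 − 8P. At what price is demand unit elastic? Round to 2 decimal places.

33.94

For linear demand Q = a − bP, E = −bP/(a − bP). |E| = 1 ⇒ bP = a − bP ⇒ P = a/(2b).
P = 543/(2·8) ≈ 33.94.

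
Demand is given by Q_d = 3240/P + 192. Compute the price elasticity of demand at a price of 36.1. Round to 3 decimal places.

At P = 36.1, Q_d = 281.7507.
dQ_d/dP = −3240/P² = −2.4862.
Point elasticity E = (dQ_d/dP)·(P/Q_d) = -2.4862 × 36.1/281.7507 ≈ -0.319.
|E| < 1, so demand is inelastic at this price.

-0.319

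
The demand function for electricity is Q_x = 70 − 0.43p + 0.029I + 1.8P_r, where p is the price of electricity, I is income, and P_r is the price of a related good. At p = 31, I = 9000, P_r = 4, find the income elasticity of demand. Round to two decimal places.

0.80

Substituting, Q_x = 70 − 0.43(31) + 0.029(9000) + 1.8(4) = 70 − 13.33 + 261 + 7.2 = 324.87.
∂Q_x/∂I = +0.029, so E_I = 0.029·(9000/324.87) ≈ 0.80.
E_I ∈ (0,1): normal good (necessity).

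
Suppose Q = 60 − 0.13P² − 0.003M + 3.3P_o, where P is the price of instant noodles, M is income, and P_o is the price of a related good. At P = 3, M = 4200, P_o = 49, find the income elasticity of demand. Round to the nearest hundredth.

First evaluate Q: 60 − 0.13(3)² − 0.003(4200) + 3.3(49) = 60 − 1.17 − 12.6 + 161.7 = 207.93.
∂Q/∂M = −0.003, so E_I = -0.003·(4200/207.93) ≈ -0.06.
E_I < 0: inferior good.

-0.06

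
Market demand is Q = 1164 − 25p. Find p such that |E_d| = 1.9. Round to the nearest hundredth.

30.50

Set −bp/(a − bp) = −1.9 ⇒ bp = 1.9(a − bp) ⇒ bp(1+1.9) = 1.9·a.
p = 1.9·1164/(25·2.9) ≈ 30.50.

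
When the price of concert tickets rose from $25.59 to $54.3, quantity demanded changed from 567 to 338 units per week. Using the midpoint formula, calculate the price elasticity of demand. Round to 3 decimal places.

%ΔQ = (338 − 567)/[(567 + 338)/2] = -229/452.5 ≈ -0.5061.
%ΔP = (54.3 − 25.59)/[(25.59 + 54.3)/2] = 28.71/39.945 ≈ 0.7187.
Arc elasticity E = %ΔQ/%ΔP ≈ -0.5061/0.7187 ≈ -0.704.
|E| < 1: demand is inelastic over this range.

-0.704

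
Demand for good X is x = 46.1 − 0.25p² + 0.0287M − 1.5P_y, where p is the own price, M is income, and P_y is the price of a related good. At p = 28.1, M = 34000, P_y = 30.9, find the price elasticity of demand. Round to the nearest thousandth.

-0.507

x = 46.1 − 0.25(28.1)² + 0.0287(34000) − 1.5(30.9) = 46.1 − 197.4025 + 975.8 − 46.35 = 778.1475.
∂x/∂p = −2·0.25·p = -14.05, so E_p = -14.05·(28.1/778.1475) ≈ -0.507.
|E_p| < 1: demand is inelastic.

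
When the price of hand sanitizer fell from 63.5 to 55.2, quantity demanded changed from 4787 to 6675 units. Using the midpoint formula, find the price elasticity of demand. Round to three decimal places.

-2.356

%Δq = (6675 − 4787)/[(4787 + 6675)/2] = 1888/5731 ≈ 0.3294.
%Δp = (55.2 − 63.5)/[(63.5 + 55.2)/2] = -8.3/59.35 ≈ -0.1398.
Arc elasticity E = %Δq/%Δp ≈ 0.3294/-0.1398 ≈ -2.356.
|E| > 1: demand is elastic over this range.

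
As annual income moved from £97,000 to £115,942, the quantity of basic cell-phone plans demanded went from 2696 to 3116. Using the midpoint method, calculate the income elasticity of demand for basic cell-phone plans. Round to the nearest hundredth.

%ΔQ = (3116 − 2696)/[(2696+3116)/2] = 420/2906 ≈ 0.1445.
%ΔI = (115,942 − 97,000)/[(97,000+115,942)/2] = 18942/106471 ≈ 0.1779.
E_I = %ΔQ/%ΔI ≈ 0.81.
E_I ∈ (0,1): normal good (necessity).

0.81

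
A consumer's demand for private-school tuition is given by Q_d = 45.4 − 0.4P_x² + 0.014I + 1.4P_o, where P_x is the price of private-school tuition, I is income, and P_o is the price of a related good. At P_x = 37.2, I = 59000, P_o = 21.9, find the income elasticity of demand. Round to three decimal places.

2.370

First evaluate Q_d: 45.4 − 0.4(37.2)² + 0.014(59000) + 1.4(21.9) = 45.4 − 553.536 + 826 + 30.66 = 348.524.
∂Q_d/∂I = +0.014, so E_I = 0.014·(59000/348.524) ≈ 2.370.
E_I > 1: normal good (luxury).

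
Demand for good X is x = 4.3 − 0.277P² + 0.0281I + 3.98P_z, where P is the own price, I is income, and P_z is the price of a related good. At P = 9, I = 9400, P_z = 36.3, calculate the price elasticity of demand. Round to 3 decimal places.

At the given point, x = 4.3 − 0.277(9)² + 0.0281(9400) + 3.98(36.3) = 4.3 − 22.437 + 264.14 + 144.474 = 390.477.
∂x/∂P = −2·0.277·P = -4.986, so E_p = -4.986·(9/390.477) ≈ -0.115.
|E_p| < 1: demand is inelastic.

-0.115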